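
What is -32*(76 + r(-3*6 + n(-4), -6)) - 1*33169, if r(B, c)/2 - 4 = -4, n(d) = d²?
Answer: -35601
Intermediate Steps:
r(B, c) = 0 (r(B, c) = 8 + 2*(-4) = 8 - 8 = 0)
-32*(76 + r(-3*6 + n(-4), -6)) - 1*33169 = -32*(76 + 0) - 1*33169 = -32*76 - 33169 = -2432 - 33169 = -35601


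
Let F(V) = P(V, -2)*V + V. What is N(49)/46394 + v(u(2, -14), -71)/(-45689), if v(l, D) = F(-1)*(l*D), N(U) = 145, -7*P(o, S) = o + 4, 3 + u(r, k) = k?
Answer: 270364567/14837868262 ≈ 0.018221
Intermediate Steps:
u(r, k) = -3 + k
P(o, S) = -4/7 - o/7 (P(o, S) = -(o + 4)/7 = -(4 + o)/7 = -4/7 - o/7)
F(V) = V + V*(-4/7 - V/7) (F(V) = (-4/7 - V/7)*V + V = V*(-4/7 - V/7) + V = V + V*(-4/7 - V/7))
v(l, D) = -4*D*l/7 (v(l, D) = ((⅐)*(-1)*(3 - 1*(-1)))*(l*D) = ((⅐)*(-1)*(3 + 1))*(D*l) = ((⅐)*(-1)*4)*(D*l) = -4*D*l/7)
N(49)/46394 + v(u(2, -14), -71)/(-45689) = 145/46394 - 4/7*(-71)*(-3 - 14)/(-45689) = 145*(1/46394) - 4/7*(-71)*(-17)*(-1/45689) = 145/46394 - 4828/7*(-1/45689) = 145/46394 + 4828/319823 = 270364567/14837868262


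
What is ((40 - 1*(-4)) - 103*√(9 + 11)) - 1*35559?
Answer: -35515 - 206*√5 ≈ -35976.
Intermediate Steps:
((40 - 1*(-4)) - 103*√(9 + 11)) - 1*35559 = ((40 + 4) - 206*√5) - 35559 = (44 - 206*√5) - 35559 = -35515 - 206*√5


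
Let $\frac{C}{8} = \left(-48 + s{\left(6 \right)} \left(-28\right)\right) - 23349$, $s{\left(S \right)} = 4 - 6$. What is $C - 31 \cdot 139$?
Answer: $-191037$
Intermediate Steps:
$s{\left(S \right)} = -2$ ($s{\left(S \right)} = 4 - 6 = -2$)
$C = -186728$ ($C = 8 \left(\left(-48 - -56\right) - 23349\right) = 8 \left(\left(-48 + 56\right) - 23349\right) = 8 \left(8 - 23349\right) = 8 \left(-23341\right) = -186728$)
$C - 31 \cdot 139 = -186728 - 31 \cdot 139 = -186728 - 4309 = -191037$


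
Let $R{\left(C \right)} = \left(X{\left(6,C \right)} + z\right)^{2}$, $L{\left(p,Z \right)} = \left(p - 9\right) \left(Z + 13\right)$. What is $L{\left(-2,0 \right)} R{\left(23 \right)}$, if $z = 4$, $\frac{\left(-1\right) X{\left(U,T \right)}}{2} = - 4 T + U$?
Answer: $-4429568$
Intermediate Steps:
$X{\left(U,T \right)} = - 2 U + 8 T$ ($X{\left(U,T \right)} = - 2 \left(- 4 T + U\right) = - 2 \left(U - 4 T\right) = - 2 U + 8 T$)
$L{\left(p,Z \right)} = \left(-9 + p\right) \left(13 + Z\right)$
$R{\left(C \right)} = \left(-8 + 8 C\right)^{2}$ ($R{\left(C \right)} = \left(\left(\left(-2\right) 6 + 8 C\right) + 4\right)^{2} = \left(\left(-12 + 8 C\right) + 4\right)^{2} = \left(-8 + 8 C\right)^{2}$)
$L{\left(-2,0 \right)} R{\left(23 \right)} = \left(-117 - 0 + 13 \left(-2\right) + 0 \left(-2\right)\right) 64 \left(-1 + 23\right)^{2} = \left(-117 + 0 - 26 + 0\right) 64 \cdot 22^{2} = - 143 \cdot 64 \cdot 484 = \left(-143\right) 30976 = -4429568$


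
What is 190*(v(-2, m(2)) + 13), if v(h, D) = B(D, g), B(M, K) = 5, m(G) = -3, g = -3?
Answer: 3420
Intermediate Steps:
v(h, D) = 5
190*(v(-2, m(2)) + 13) = 190*(5 + 13) = 190*18 = 3420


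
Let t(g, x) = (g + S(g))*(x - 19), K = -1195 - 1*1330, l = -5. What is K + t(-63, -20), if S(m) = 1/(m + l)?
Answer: -4585/68 ≈ -67.427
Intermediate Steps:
S(m) = 1/(-5 + m) (S(m) = 1/(m - 5) = 1/(-5 + m))
K = -2525 (K = -1195 - 1330 = -2525)
t(g, x) = (-19 + x)*(g + 1/(-5 + g)) (t(g, x) = (g + 1/(-5 + g))*(x - 19) = (g + 1/(-5 + g))*(-19 + x) = (-19 + x)*(g + 1/(-5 + g)))
K + t(-63, -20) = -2525 + (-19 - 20 - 63*(-19 - 20)*(-5 - 63))/(-5 - 63) = -2525 + (-19 - 20 - 63*(-39)*(-68))/(-68) = -2525 - (-19 - 20 - 167076)/68 = -2525 - 1/68*(-167115) = -2525 + 167115/68 = -4585/68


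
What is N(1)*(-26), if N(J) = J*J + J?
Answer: -52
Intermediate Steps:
N(J) = J + J² (N(J) = J² + J = J + J²)
N(1)*(-26) = (1*(1 + 1))*(-26) = (1*2)*(-26) = 2*(-26) = -52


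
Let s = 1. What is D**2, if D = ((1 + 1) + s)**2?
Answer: 81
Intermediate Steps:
D = 9 (D = ((1 + 1) + 1)**2 = (2 + 1)**2 = 3**2 = 9)
D**2 = 9**2 = 81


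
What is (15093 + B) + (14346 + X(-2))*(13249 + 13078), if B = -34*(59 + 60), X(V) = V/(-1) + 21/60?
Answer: 7555201149/20 ≈ 3.7776e+8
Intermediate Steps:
X(V) = 7/20 - V (X(V) = V*(-1) + 21*(1/60) = -V + 7/20 = 7/20 - V)
B = -4046 (B = -34*119 = -4046)
(15093 + B) + (14346 + X(-2))*(13249 + 13078) = (15093 - 4046) + (14346 + (7/20 - 1*(-2)))*(13249 + 13078) = 11047 + (14346 + (7/20 + 2))*26327 = 11047 + (14346 + 47/20)*26327 = 11047 + (286967/20)*26327 = 11047 + 7554980209/20 = 7555201149/20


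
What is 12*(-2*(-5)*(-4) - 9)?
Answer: -588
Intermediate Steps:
12*(-2*(-5)*(-4) - 9) = 12*(10*(-4) - 9) = 12*(-40 - 9) = 12*(-49) = -588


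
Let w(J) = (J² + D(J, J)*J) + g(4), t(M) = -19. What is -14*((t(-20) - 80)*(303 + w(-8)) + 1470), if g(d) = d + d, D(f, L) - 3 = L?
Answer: 554610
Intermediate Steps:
D(f, L) = 3 + L
g(d) = 2*d
w(J) = 8 + J² + J*(3 + J) (w(J) = (J² + (3 + J)*J) + 2*4 = (J² + J*(3 + J)) + 8 = 8 + J² + J*(3 + J))
-14*((t(-20) - 80)*(303 + w(-8)) + 1470) = -14*((-19 - 80)*(303 + (8 + (-8)² - 8*(3 - 8))) + 1470) = -14*(-99*(303 + (8 + 64 - 8*(-5))) + 1470) = -14*(-99*(303 + (8 + 64 + 40)) + 1470) = -14*(-99*(303 + 112) + 1470) = -14*(-99*415 + 1470) = -14*(-41085 + 1470) = -14*(-39615) = 554610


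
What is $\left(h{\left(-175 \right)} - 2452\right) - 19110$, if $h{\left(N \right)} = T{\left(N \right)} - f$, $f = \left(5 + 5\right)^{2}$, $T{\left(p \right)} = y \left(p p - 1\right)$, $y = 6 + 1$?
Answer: $192706$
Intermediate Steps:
$y = 7$
$T{\left(p \right)} = -7 + 7 p^{2}$ ($T{\left(p \right)} = 7 \left(p p - 1\right) = 7 \left(p^{2} - 1\right) = 7 \left(-1 + p^{2}\right) = -7 + 7 p^{2}$)
$f = 100$ ($f = 10^{2} = 100$)
$h{\left(N \right)} = -107 + 7 N^{2}$ ($h{\left(N \right)} = \left(-7 + 7 N^{2}\right) - 100 = -107 + 7 N^{2}$)
$\left(h{\left(-175 \right)} - 2452\right) - 19110 = \left(\left(-107 + 7 \left(-175\right)^{2}\right) - 2452\right) - 19110 = \left(\left(-107 + 7 \cdot 30625\right) - 2452\right) - 19110 = \left(\left(-107 + 214375\right) - 2452\right) - 19110 = \left(214268 - 2452\right) - 19110 = 211816 - 19110 = 192706$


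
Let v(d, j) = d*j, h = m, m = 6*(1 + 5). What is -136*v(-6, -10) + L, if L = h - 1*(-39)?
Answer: -8085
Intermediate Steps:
m = 36 (m = 6*6 = 36)
h = 36
L = 75 (L = 36 - 1*(-39) = 36 + 39 = 75)
-136*v(-6, -10) + L = -(-816)*(-10) + 75 = -136*60 + 75 = -8160 + 75 = -8085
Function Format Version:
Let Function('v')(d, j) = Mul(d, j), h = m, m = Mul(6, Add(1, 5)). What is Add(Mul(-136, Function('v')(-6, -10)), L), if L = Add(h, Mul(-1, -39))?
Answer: -8085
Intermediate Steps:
m = 36 (m = Mul(6, 6) = 36)
h = 36
L = 75 (L = Add(36, Mul(-1, -39)) = Add(36, 39) = 75)
Add(Mul(-136, Function('v')(-6, -10)), L) = Add(Mul(-136, Mul(-6, -10)), 75) = Add(Mul(-136, 60), 75) = Add(-8160, 75) = -8085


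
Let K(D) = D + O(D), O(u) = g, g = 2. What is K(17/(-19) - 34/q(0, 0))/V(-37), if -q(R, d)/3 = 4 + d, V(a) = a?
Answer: -449/4218 ≈ -0.10645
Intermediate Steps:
O(u) = 2
q(R, d) = -12 - 3*d (q(R, d) = -3*(4 + d) = -12 - 3*d)
K(D) = 2 + D (K(D) = D + 2 = 2 + D)
K(17/(-19) - 34/q(0, 0))/V(-37) = (2 + (17/(-19) - 34/(-12 - 3*0)))/(-37) = (2 + (17*(-1/19) - 34/(-12 + 0)))*(-1/37) = (2 + (-17/19 - 34/(-12)))*(-1/37) = (2 + (-17/19 - 34*(-1/12)))*(-1/37) = (2 + (-17/19 + 17/6))*(-1/37) = (2 + 221/114)*(-1/37) = (449/114)*(-1/37) = -449/4218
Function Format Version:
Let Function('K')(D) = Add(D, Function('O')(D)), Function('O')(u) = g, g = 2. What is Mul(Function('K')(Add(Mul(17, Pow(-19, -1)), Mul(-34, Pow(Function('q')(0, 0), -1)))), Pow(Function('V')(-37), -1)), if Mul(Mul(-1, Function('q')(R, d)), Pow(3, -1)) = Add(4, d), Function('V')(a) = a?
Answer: Rational(-449, 4218) ≈ -0.10645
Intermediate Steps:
Function('O')(u) = 2
Function('q')(R, d) = Add(-12, Mul(-3, d)) (Function('q')(R, d) = Mul(-3, Add(4, d)) = Add(-12, Mul(-3, d)))
Function('K')(D) = Add(2, D) (Function('K')(D) = Add(D, 2) = Add(2, D))
Mul(Function('K')(Add(Mul(17, Pow(-19, -1)), Mul(-34, Pow(Function('q')(0, 0), -1)))), Pow(Function('V')(-37), -1)) = Mul(Add(2, Add(Mul(17, Pow(-19, -1)), Mul(-34, Pow(Add(-12, Mul(-3, 0)), -1)))), Pow(-37, -1)) = Mul(Add(2, Add(Mul(17, Rational(-1, 19)), Mul(-34, Pow(Add(-12, 0), -1)))), Rational(-1, 37)) = Mul(Add(2, Add(Rational(-17, 19), Mul(-34, Pow(-12, -1)))), Rational(-1, 37)) = Mul(Add(2, Add(Rational(-17, 19), Mul(-34, Rational(-1, 12)))), Rational(-1, 37)) = Mul(Add(2, Add(Rational(-17, 19), Rational(17, 6))), Rational(-1, 37)) = Mul(Add(2, Rational(221, 114)), Rational(-1, 37)) = Mul(Rational(449, 114), Rational(-1, 37)) = Rational(-449, 4218)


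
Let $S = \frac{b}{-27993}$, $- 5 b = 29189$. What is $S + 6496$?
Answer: $\frac{909241829}{139965} \approx 6496.2$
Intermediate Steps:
$b = - \frac{29189}{5}$ ($b = \left(- \frac{1}{5}\right) 29189 = - \frac{29189}{5} \approx -5837.8$)
$S = \frac{29189}{139965}$ ($S = - \frac{29189}{5 \left(-27993\right)} = \left(- \frac{29189}{5}\right) \left(- \frac{1}{27993}\right) = \frac{29189}{139965} \approx 0.20854$)
$S + 6496 = \frac{29189}{139965} + 6496 = \frac{909241829}{139965}$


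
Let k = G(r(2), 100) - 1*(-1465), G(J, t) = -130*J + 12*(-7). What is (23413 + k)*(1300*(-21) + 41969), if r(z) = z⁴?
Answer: 333191666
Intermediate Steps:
G(J, t) = -84 - 130*J (G(J, t) = -130*J - 84 = -84 - 130*J)
k = -699 (k = (-84 - 130*2⁴) - 1*(-1465) = (-84 - 130*16) + 1465 = (-84 - 2080) + 1465 = -2164 + 1465 = -699)
(23413 + k)*(1300*(-21) + 41969) = (23413 - 699)*(1300*(-21) + 41969) = 22714*(-27300 + 41969) = 22714*14669 = 333191666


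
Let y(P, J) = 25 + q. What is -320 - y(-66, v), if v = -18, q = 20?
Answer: -365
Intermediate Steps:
y(P, J) = 45 (y(P, J) = 25 + 20 = 45)
-320 - y(-66, v) = -320 - 1*45 = -320 - 45 = -365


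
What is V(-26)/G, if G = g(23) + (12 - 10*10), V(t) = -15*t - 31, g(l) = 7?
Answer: -359/81 ≈ -4.4321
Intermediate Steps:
V(t) = -31 - 15*t
G = -81 (G = 7 + (12 - 10*10) = 7 + (12 - 100) = 7 - 88 = -81)
V(-26)/G = (-31 - 15*(-26))/(-81) = (-31 + 390)*(-1/81) = 359*(-1/81) = -359/81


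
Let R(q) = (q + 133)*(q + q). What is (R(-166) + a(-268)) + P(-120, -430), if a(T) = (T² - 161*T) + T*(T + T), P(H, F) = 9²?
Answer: 269657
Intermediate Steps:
P(H, F) = 81
R(q) = 2*q*(133 + q) (R(q) = (133 + q)*(2*q) = 2*q*(133 + q))
a(T) = -161*T + 3*T² (a(T) = (T² - 161*T) + T*(2*T) = (T² - 161*T) + 2*T² = -161*T + 3*T²)
(R(-166) + a(-268)) + P(-120, -430) = (2*(-166)*(133 - 166) - 268*(-161 + 3*(-268))) + 81 = (2*(-166)*(-33) - 268*(-161 - 804)) + 81 = (10956 - 268*(-965)) + 81 = (10956 + 258620) + 81 = 269576 + 81 = 269657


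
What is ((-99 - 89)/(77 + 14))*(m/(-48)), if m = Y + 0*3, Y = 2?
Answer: 47/546 ≈ 0.086081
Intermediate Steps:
m = 2 (m = 2 + 0*3 = 2 + 0 = 2)
((-99 - 89)/(77 + 14))*(m/(-48)) = ((-99 - 89)/(77 + 14))*(2/(-48)) = (-188/91)*(2*(-1/48)) = -188*1/91*(-1/24) = -188/91*(-1/24) = 47/546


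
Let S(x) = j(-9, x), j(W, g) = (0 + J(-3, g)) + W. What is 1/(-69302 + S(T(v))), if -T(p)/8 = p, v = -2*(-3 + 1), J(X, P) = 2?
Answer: -1/69309 ≈ -1.4428e-5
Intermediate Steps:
v = 4 (v = -2*(-2) = 4)
T(p) = -8*p
j(W, g) = 2 + W (j(W, g) = (0 + 2) + W = 2 + W)
S(x) = -7 (S(x) = 2 - 9 = -7)
1/(-69302 + S(T(v))) = 1/(-69302 - 7) = 1/(-69309) = -1/69309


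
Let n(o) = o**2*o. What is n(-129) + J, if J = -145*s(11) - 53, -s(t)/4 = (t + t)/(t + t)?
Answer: -2146162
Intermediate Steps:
s(t) = -4 (s(t) = -4*(t + t)/(t + t) = -4*2*t/(2*t) = -4*2*t*1/(2*t) = -4*1 = -4)
n(o) = o**3
J = 527 (J = -145*(-4) - 53 = 580 - 53 = 527)
n(-129) + J = (-129)**3 + 527 = -2146689 + 527 = -2146162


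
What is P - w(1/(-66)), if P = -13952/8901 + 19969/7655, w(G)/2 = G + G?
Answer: 825781369/749508705 ≈ 1.1018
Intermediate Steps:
w(G) = 4*G (w(G) = 2*(G + G) = 2*(2*G) = 4*G)
P = 70941509/68137155 (P = -13952*1/8901 + 19969*(1/7655) = -13952/8901 + 19969/7655 = 70941509/68137155 ≈ 1.0412)
P - w(1/(-66)) = 70941509/68137155 - 4/(-66) = 70941509/68137155 - 4*(-1)/66 = 70941509/68137155 - 1*(-2/33) = 70941509/68137155 + 2/33 = 825781369/749508705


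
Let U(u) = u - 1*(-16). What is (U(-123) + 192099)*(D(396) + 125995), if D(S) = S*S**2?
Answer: 11946727350952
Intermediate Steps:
U(u) = 16 + u (U(u) = u + 16 = 16 + u)
D(S) = S**3
(U(-123) + 192099)*(D(396) + 125995) = ((16 - 123) + 192099)*(396**3 + 125995) = (-107 + 192099)*(62099136 + 125995) = 191992*62225131 = 11946727350952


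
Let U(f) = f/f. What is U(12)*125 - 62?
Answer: 63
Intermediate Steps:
U(f) = 1
U(12)*125 - 62 = 1*125 - 62 = 125 - 62 = 63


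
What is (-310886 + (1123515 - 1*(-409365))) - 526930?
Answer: 695064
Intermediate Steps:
(-310886 + (1123515 - 1*(-409365))) - 526930 = (-310886 + (1123515 + 409365)) - 526930 = (-310886 + 1532880) - 526930 = 1221994 - 526930 = 695064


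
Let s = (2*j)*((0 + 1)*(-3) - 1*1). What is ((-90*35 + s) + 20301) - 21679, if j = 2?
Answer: -4544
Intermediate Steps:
s = -16 (s = (2*2)*((0 + 1)*(-3) - 1*1) = 4*(1*(-3) - 1) = 4*(-3 - 1) = 4*(-4) = -16)
((-90*35 + s) + 20301) - 21679 = ((-90*35 - 16) + 20301) - 21679 = ((-3150 - 16) + 20301) - 21679 = (-3166 + 20301) - 21679 = 17135 - 21679 = -4544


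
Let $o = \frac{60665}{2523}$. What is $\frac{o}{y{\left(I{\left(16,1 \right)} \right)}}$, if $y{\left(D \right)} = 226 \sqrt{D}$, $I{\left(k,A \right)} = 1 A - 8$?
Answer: $- \frac{60665 i \sqrt{7}}{3991386} \approx - 0.040213 i$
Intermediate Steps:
$o = \frac{60665}{2523}$ ($o = 60665 \cdot \frac{1}{2523} = \frac{60665}{2523} \approx 24.045$)
$I{\left(k,A \right)} = -8 + A$ ($I{\left(k,A \right)} = A - 8 = -8 + A$)
$\frac{o}{y{\left(I{\left(16,1 \right)} \right)}} = \frac{60665}{2523 \cdot 226 \sqrt{-8 + 1}} = \frac{60665}{2523 \cdot 226 \sqrt{-7}} = \frac{60665}{2523 \cdot 226 i \sqrt{7}} = \frac{60665 \left(- \frac{i \sqrt{7}}{1582}\right)}{2523} = - \frac{60665 i \sqrt{7}}{3991386}$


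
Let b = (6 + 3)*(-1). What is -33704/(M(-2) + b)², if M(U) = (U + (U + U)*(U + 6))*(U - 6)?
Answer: -33704/18225 ≈ -1.8493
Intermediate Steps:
b = -9 (b = 9*(-1) = -9)
M(U) = (-6 + U)*(U + 2*U*(6 + U)) (M(U) = (U + (2*U)*(6 + U))*(-6 + U) = (U + 2*U*(6 + U))*(-6 + U) = (-6 + U)*(U + 2*U*(6 + U)))
-33704/(M(-2) + b)² = -33704/(-2*(-78 - 2 + 2*(-2)²) - 9)² = -33704/(-2*(-78 - 2 + 2*4) - 9)² = -33704/(-2*(-78 - 2 + 8) - 9)² = -33704/(-2*(-72) - 9)² = -33704/(144 - 9)² = -33704/(135²) = -33704/18225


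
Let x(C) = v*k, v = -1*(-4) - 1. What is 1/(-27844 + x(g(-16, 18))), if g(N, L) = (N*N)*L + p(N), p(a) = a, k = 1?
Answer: -1/27841 ≈ -3.5918e-5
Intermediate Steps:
v = 3 (v = 4 - 1 = 3)
g(N, L) = N + L*N² (g(N, L) = (N*N)*L + N = N²*L + N = L*N² + N = N + L*N²)
x(C) = 3 (x(C) = 3*1 = 3)
1/(-27844 + x(g(-16, 18))) = 1/(-27844 + 3) = 1/(-27841) = -1/27841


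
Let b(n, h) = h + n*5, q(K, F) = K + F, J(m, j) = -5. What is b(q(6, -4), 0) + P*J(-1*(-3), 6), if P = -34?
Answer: 180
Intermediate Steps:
q(K, F) = F + K
b(n, h) = h + 5*n
b(q(6, -4), 0) + P*J(-1*(-3), 6) = (0 + 5*(-4 + 6)) - 34*(-5) = (0 + 5*2) + 170 = (0 + 10) + 170 = 10 + 170 = 180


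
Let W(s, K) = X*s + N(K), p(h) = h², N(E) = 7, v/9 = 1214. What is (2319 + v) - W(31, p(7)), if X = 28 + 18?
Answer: 11812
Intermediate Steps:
v = 10926 (v = 9*1214 = 10926)
X = 46
W(s, K) = 7 + 46*s (W(s, K) = 46*s + 7 = 7 + 46*s)
(2319 + v) - W(31, p(7)) = (2319 + 10926) - (7 + 46*31) = 13245 - (7 + 1426) = 13245 - 1*1433 = 13245 - 1433 = 11812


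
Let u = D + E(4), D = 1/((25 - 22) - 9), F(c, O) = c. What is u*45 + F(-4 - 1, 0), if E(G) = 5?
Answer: 425/2 ≈ 212.50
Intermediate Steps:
D = -1/6 (D = 1/(3 - 9) = 1/(-6) = -1/6 ≈ -0.16667)
u = 29/6 (u = -1/6 + 5 = 29/6 ≈ 4.8333)
u*45 + F(-4 - 1, 0) = (29/6)*45 + (-4 - 1) = 435/2 - 5 = 425/2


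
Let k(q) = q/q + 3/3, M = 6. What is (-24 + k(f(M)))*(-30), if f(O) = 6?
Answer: 660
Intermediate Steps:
k(q) = 2 (k(q) = 1 + 3*(⅓) = 1 + 1 = 2)
(-24 + k(f(M)))*(-30) = (-24 + 2)*(-30) = -22*(-30) = 660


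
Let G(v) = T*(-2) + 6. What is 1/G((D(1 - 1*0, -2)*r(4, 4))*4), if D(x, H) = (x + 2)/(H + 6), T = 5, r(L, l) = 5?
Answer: -¼ ≈ -0.25000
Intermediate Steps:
D(x, H) = (2 + x)/(6 + H)
G(v) = -4 (G(v) = 5*(-2) + 6 = -10 + 6 = -4)
1/G((D(1 - 1*0, -2)*r(4, 4))*4) = 1/(-4) = -¼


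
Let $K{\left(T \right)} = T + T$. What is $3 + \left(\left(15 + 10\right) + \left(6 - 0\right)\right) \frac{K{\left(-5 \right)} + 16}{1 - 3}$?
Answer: $-90$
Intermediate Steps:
$K{\left(T \right)} = 2 T$
$3 + \left(\left(15 + 10\right) + \left(6 - 0\right)\right) \frac{K{\left(-5 \right)} + 16}{1 - 3} = 3 + \left(\left(15 + 10\right) + \left(6 - 0\right)\right) \frac{2 \left(-5\right) + 16}{1 - 3} = 3 + \left(25 + \left(6 + 0\right)\right) \frac{-10 + 16}{1 + \left(-9 + 6\right)} = 3 + \left(25 + 6\right) \frac{6}{1 - 3} = 3 + 31 \frac{6}{-2} = 3 + 31 \cdot 6 \left(- \frac{1}{2}\right) = 3 + 31 \left(-3\right) = 3 - 93 = -90$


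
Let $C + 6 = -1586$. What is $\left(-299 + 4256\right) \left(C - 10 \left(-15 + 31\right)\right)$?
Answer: $-6932664$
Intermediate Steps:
$C = -1592$ ($C = -6 - 1586 = -1592$)
$\left(-299 + 4256\right) \left(C - 10 \left(-15 + 31\right)\right) = \left(-299 + 4256\right) \left(-1592 - 10 \left(-15 + 31\right)\right) = 3957 \left(-1592 - 160\right) = 3957 \left(-1752\right) = -6932664$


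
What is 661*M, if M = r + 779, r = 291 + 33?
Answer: 729083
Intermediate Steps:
r = 324
M = 1103 (M = 324 + 779 = 1103)
661*M = 661*1103 = 729083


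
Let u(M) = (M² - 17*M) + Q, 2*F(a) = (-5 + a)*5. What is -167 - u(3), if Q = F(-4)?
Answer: -205/2 ≈ -102.50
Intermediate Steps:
F(a) = -25/2 + 5*a/2 (F(a) = ((-5 + a)*5)/2 = (-25 + 5*a)/2 = -25/2 + 5*a/2)
Q = -45/2 (Q = -25/2 + (5/2)*(-4) = -25/2 - 10 = -45/2 ≈ -22.500)
u(M) = -45/2 + M² - 17*M (u(M) = (M² - 17*M) - 45/2 = -45/2 + M² - 17*M)
-167 - u(3) = -167 - (-45/2 + 3² - 17*3) = -167 - (-45/2 + 9 - 51) = -167 - 1*(-129/2) = -167 + 129/2 = -205/2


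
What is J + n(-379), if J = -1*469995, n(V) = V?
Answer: -470374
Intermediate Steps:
J = -469995
J + n(-379) = -469995 - 379 = -470374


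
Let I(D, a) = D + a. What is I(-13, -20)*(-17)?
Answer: 561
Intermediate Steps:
I(-13, -20)*(-17) = (-13 - 20)*(-17) = -33*(-17) = 561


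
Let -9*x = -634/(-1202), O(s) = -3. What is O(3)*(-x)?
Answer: -317/1803 ≈ -0.17582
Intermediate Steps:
x = -317/5409 (x = -(-634)/(9*(-1202)) = -(-634)*(-1)/(9*1202) = -1/9*317/601 = -317/5409 ≈ -0.058606)
O(3)*(-x) = -(-3)*(-317)/5409 = -3*317/5409 = -317/1803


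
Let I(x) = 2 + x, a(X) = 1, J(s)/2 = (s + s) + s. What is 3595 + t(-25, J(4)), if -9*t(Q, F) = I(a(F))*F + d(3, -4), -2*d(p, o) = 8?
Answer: 32287/9 ≈ 3587.4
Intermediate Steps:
J(s) = 6*s (J(s) = 2*((s + s) + s) = 2*(2*s + s) = 2*(3*s) = 6*s)
d(p, o) = -4 (d(p, o) = -1/2*8 = -4)
t(Q, F) = 4/9 - F/3 (t(Q, F) = -((2 + 1)*F - 4)/9 = -(3*F - 4)/9 = -(-4 + 3*F)/9 = 4/9 - F/3)
3595 + t(-25, J(4)) = 3595 + (4/9 - 2*4) = 3595 + (4/9 - 1/3*24) = 3595 + (4/9 - 8) = 3595 - 68/9 = 32287/9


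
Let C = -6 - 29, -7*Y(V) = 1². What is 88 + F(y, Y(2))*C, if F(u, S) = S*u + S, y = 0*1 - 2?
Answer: 83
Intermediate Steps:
Y(V) = -⅐ (Y(V) = -⅐*1² = -⅐*1 = -⅐)
C = -35
y = -2 (y = 0 - 2 = -2)
F(u, S) = S + S*u
88 + F(y, Y(2))*C = 88 - (1 - 2)/7*(-35) = 88 - ⅐*(-1)*(-35) = 88 + (⅐)*(-35) = 88 - 5 = 83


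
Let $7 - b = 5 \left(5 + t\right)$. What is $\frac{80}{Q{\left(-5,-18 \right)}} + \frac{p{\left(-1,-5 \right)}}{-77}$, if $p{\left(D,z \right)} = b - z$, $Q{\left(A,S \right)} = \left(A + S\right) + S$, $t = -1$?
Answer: $- \frac{5832}{3157} \approx -1.8473$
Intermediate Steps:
$Q{\left(A,S \right)} = A + 2 S$
$b = -13$ ($b = 7 - 5 \left(5 - 1\right) = 7 - 5 \cdot 4 = 7 - 20 = -13$)
$p{\left(D,z \right)} = -13 - z$
$\frac{80}{Q{\left(-5,-18 \right)}} + \frac{p{\left(-1,-5 \right)}}{-77} = \frac{80}{-5 + 2 \left(-18\right)} + \frac{-13 - -5}{-77} = \frac{80}{-5 - 36} + \left(-13 + 5\right) \left(- \frac{1}{77}\right) = \frac{80}{-41} - - \frac{8}{77} = 80 \left(- \frac{1}{41}\right) + \frac{8}{77} = - \frac{80}{41} + \frac{8}{77} = - \frac{5832}{3157}$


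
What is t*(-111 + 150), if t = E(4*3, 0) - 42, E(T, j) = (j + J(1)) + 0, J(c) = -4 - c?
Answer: -1833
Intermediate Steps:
E(T, j) = -5 + j (E(T, j) = (j + (-4 - 1*1)) + 0 = (j + (-4 - 1)) + 0 = (j - 5) + 0 = (-5 + j) + 0 = -5 + j)
t = -47 (t = (-5 + 0) - 42 = -5 - 42 = -47)
t*(-111 + 150) = -47*(-111 + 150) = -47*39 = -1833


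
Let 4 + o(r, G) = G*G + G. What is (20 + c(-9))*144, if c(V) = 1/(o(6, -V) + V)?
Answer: 221904/77 ≈ 2881.9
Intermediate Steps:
o(r, G) = -4 + G + G² (o(r, G) = -4 + (G*G + G) = -4 + (G² + G) = -4 + (G + G²) = -4 + G + G²)
c(V) = 1/(-4 + V²) (c(V) = 1/((-4 - V + (-V)²) + V) = 1/((-4 - V + V²) + V) = 1/((-4 + V² - V) + V) = 1/(-4 + V²))
(20 + c(-9))*144 = (20 + 1/(-4 + (-9)²))*144 = (20 + 1/(-4 + 81))*144 = (20 + 1/77)*144 = (1541/77)*144 = 221904/77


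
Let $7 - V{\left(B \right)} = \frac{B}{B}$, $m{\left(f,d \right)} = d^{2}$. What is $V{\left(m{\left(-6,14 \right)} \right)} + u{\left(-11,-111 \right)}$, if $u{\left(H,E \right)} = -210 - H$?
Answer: $-193$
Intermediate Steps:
$V{\left(B \right)} = 6$ ($V{\left(B \right)} = 7 - \frac{B}{B} = 7 - 1 = 6$)
$V{\left(m{\left(-6,14 \right)} \right)} + u{\left(-11,-111 \right)} = 6 - 199 = -193$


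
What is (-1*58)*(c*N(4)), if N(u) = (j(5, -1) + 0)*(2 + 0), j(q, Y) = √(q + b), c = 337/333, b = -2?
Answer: -39092*√3/333 ≈ -203.33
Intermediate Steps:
c = 337/333 (c = 337*(1/333) = 337/333 ≈ 1.0120)
j(q, Y) = √(-2 + q) (j(q, Y) = √(q - 2) = √(-2 + q))
N(u) = 2*√3 (N(u) = (√(-2 + 5) + 0)*(2 + 0) = (√3 + 0)*2 = √3*2 = 2*√3)
(-1*58)*(c*N(4)) = (-1*58)*(337*(2*√3)/333) = -39092*√3/333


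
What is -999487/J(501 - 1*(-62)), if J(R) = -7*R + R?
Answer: 999487/3378 ≈ 295.88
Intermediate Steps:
J(R) = -6*R
-999487/J(501 - 1*(-62)) = -999487*(-1/(6*(501 - 1*(-62)))) = -999487*(-1/(6*(501 + 62))) = -999487/((-6*563)) = -999487/(-3378) = -999487*(-1/3378) = 999487/3378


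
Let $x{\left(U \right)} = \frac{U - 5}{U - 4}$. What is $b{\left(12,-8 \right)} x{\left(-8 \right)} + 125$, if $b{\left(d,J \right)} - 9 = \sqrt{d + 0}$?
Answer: $\frac{539}{4} + \frac{13 \sqrt{3}}{6} \approx 138.5$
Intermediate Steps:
$b{\left(d,J \right)} = 9 + \sqrt{d}$ ($b{\left(d,J \right)} = 9 + \sqrt{d + 0} = 9 + \sqrt{d}$)
$x{\left(U \right)} = \frac{-5 + U}{-4 + U}$
$b{\left(12,-8 \right)} x{\left(-8 \right)} + 125 = \left(9 + \sqrt{12}\right) \frac{-5 - 8}{-4 - 8} + 125 = \left(9 + 2 \sqrt{3}\right) \frac{1}{-12} \left(-13\right) + 125 = \left(9 + 2 \sqrt{3}\right) \left(\left(- \frac{1}{12}\right) \left(-13\right)\right) + 125 = \left(9 + 2 \sqrt{3}\right) \frac{13}{12} + 125 = \left(\frac{39}{4} + \frac{13 \sqrt{3}}{6}\right) + 125 = \frac{539}{4} + \frac{13 \sqrt{3}}{6}$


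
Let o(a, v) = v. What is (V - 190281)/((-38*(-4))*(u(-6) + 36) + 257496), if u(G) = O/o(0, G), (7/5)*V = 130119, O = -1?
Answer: -511029/1380715 ≈ -0.37012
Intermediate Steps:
V = 650595/7 (V = (5/7)*130119 = 650595/7 ≈ 92942.)
u(G) = -1/G
(V - 190281)/((-38*(-4))*(u(-6) + 36) + 257496) = (650595/7 - 190281)/((-38*(-4))*(-1/(-6) + 36) + 257496) = -681372/(7*(152*(-1*(-1/6) + 36) + 257496)) = -681372/(7*(152*(1/6 + 36) + 257496)) = -681372/(7*(152*(217/6) + 257496)) = -681372/(7*(16492/3 + 257496)) = -681372/(7*788980/3) = -681372/7*3/788980 = -511029/1380715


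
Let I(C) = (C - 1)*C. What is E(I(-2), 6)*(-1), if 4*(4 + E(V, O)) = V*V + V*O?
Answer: -14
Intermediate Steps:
I(C) = C*(-1 + C) (I(C) = (-1 + C)*C = C*(-1 + C))
E(V, O) = -4 + V²/4 + O*V/4 (E(V, O) = -4 + (V*V + V*O)/4 = -4 + (V² + O*V)/4 = -4 + (V²/4 + O*V/4) = -4 + V²/4 + O*V/4)
E(I(-2), 6)*(-1) = (-4 + (-2*(-1 - 2))²/4 + (¼)*6*(-2*(-1 - 2)))*(-1) = (-4 + (-2*(-3))²/4 + (¼)*6*(-2*(-3)))*(-1) = (-4 + (¼)*6² + (¼)*6*6)*(-1) = (-4 + (¼)*36 + 9)*(-1) = (-4 + 9 + 9)*(-1) = 14*(-1) = -14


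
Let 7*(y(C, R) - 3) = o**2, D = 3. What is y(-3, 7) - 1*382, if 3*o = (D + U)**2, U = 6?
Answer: -1924/7 ≈ -274.86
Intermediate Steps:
o = 27 (o = (3 + 6)**2/3 = (1/3)*9**2 = (1/3)*81 = 27)
y(C, R) = 750/7 (y(C, R) = 3 + (1/7)*27**2 = 3 + (1/7)*729 = 3 + 729/7 = 750/7)
y(-3, 7) - 1*382 = 750/7 - 1*382 = 750/7 - 382 = -1924/7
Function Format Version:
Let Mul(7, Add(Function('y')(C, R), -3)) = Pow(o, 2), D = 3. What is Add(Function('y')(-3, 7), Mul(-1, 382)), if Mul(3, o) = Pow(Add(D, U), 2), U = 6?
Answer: Rational(-1924, 7) ≈ -274.86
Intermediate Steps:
o = 27 (o = Mul(Rational(1, 3), Pow(Add(3, 6), 2)) = Mul(Rational(1, 3), Pow(9, 2)) = Mul(Rational(1, 3), 81) = 27)
Function('y')(C, R) = Rational(750, 7) (Function('y')(C, R) = Add(3, Mul(Rational(1, 7), Pow(27, 2))) = Add(3, Mul(Rational(1, 7), 729)) = Add(3, Rational(729, 7)) = Rational(750, 7))
Add(Function('y')(-3, 7), Mul(-1, 382)) = Add(Rational(750, 7), Mul(-1, 382)) = Add(Rational(750, 7), -382) = Rational(-1924, 7)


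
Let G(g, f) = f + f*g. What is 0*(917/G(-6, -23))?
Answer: 0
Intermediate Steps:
0*(917/G(-6, -23)) = 0*(917/((-23*(1 - 6)))) = 0*(917/((-23*(-5)))) = 0*(917/115) = 0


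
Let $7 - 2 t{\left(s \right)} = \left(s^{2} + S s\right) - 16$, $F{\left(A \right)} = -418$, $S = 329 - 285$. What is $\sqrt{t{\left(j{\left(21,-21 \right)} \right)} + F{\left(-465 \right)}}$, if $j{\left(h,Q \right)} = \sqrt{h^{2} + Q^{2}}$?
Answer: $\frac{\sqrt{-3390 - 1848 \sqrt{2}}}{2} \approx 38.741 i$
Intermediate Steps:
$S = 44$ ($S = 329 - 285 = 44$)
$j{\left(h,Q \right)} = \sqrt{Q^{2} + h^{2}}$
$t{\left(s \right)} = \frac{23}{2} - 22 s - \frac{s^{2}}{2}$ ($t{\left(s \right)} = \frac{7}{2} - \frac{\left(s^{2} + 44 s\right) - 16}{2} = \frac{7}{2} - \frac{-16 + s^{2} + 44 s}{2} = \frac{7}{2} - \left(-8 + \frac{s^{2}}{2} + 22 s\right) = \frac{23}{2} - 22 s - \frac{s^{2}}{2}$)
$\sqrt{t{\left(j{\left(21,-21 \right)} \right)} + F{\left(-465 \right)}} = \sqrt{\left(\frac{23}{2} - 22 \sqrt{\left(-21\right)^{2} + 21^{2}} - \frac{\left(\sqrt{\left(-21\right)^{2} + 21^{2}}\right)^{2}}{2}\right) - 418} = \sqrt{\left(\frac{23}{2} - 22 \sqrt{441 + 441} - \frac{\left(\sqrt{441 + 441}\right)^{2}}{2}\right) - 418} = \sqrt{\left(\frac{23}{2} - 22 \sqrt{882} - \frac{\left(\sqrt{882}\right)^{2}}{2}\right) - 418} = \sqrt{\left(\frac{23}{2} - 22 \cdot 21 \sqrt{2} - \frac{\left(21 \sqrt{2}\right)^{2}}{2}\right) - 418} = \sqrt{\left(\frac{23}{2} - 462 \sqrt{2} - 441\right) - 418} = \sqrt{\left(- \frac{859}{2} - 462 \sqrt{2}\right) - 418} = \sqrt{- \frac{1695}{2} - 462 \sqrt{2}}$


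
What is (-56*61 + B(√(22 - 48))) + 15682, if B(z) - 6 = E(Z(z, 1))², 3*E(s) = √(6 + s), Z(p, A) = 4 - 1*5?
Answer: 110453/9 ≈ 12273.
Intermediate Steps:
Z(p, A) = -1 (Z(p, A) = 4 - 5 = -1)
E(s) = √(6 + s)/3
B(z) = 59/9 (B(z) = 6 + (√(6 - 1)/3)² = 6 + (√5/3)² = 6 + 5/9 = 59/9)
(-56*61 + B(√(22 - 48))) + 15682 = (-56*61 + 59/9) + 15682 = (-3416 + 59/9) + 15682 = -30685/9 + 15682 = 110453/9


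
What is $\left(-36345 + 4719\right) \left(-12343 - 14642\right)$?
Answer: $853427610$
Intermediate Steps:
$\left(-36345 + 4719\right) \left(-12343 - 14642\right) = \left(-31626\right) \left(-26985\right) = 853427610$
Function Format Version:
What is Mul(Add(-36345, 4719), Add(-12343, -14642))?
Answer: 853427610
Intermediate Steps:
Mul(Add(-36345, 4719), Add(-12343, -14642)) = Mul(-31626, -26985) = 853427610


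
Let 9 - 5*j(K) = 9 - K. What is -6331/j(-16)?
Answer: 31655/16 ≈ 1978.4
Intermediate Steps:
j(K) = K/5 (j(K) = 9/5 - (9 - K)/5 = 9/5 + (-9/5 + K/5) = K/5)
-6331/j(-16) = -6331/((⅕)*(-16)) = -6331/(-16/5) = -6331*(-5/16) = 31655/16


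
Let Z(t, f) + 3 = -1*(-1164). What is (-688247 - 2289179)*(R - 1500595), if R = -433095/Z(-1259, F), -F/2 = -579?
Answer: 1729511226102380/387 ≈ 4.4690e+12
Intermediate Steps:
F = 1158 (F = -2*(-579) = 1158)
Z(t, f) = 1161 (Z(t, f) = -3 - 1*(-1164) = -3 + 1164 = 1161)
R = -144365/387 (R = -433095/1161 = -433095*1/1161 = -144365/387 ≈ -373.04)
(-688247 - 2289179)*(R - 1500595) = (-688247 - 2289179)*(-144365/387 - 1500595) = -2977426*(-580874630/387) = 1729511226102380/387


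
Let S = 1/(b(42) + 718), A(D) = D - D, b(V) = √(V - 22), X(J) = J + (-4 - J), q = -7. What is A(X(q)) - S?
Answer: -359/257752 + √5/257752 ≈ -0.0013841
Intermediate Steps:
X(J) = -4
b(V) = √(-22 + V)
A(D) = 0
S = 1/(718 + 2*√5) (S = 1/(√(-22 + 42) + 718) = 1/(√20 + 718) = 1/(2*√5 + 718) = 1/(718 + 2*√5) ≈ 0.0013841)
A(X(q)) - S = 0 - (359/257752 - √5/257752) = 0 + (-359/257752 + √5/257752) = -359/257752 + √5/257752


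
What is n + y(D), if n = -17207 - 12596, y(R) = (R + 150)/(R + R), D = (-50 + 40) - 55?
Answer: -774895/26 ≈ -29804.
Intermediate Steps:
D = -65 (D = -10 - 55 = -65)
y(R) = (150 + R)/(2*R) (y(R) = (150 + R)/((2*R)) = (150 + R)*(1/(2*R)) = (150 + R)/(2*R))
n = -29803
n + y(D) = -29803 + (½)*(150 - 65)/(-65) = -29803 + (½)*(-1/65)*85 = -29803 - 17/26 = -774895/26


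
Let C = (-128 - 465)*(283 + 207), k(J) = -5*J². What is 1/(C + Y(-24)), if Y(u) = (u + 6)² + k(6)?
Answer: -1/290426 ≈ -3.4432e-6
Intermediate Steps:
Y(u) = -180 + (6 + u)² (Y(u) = (u + 6)² - 5*6² = (6 + u)² - 5*36 = (6 + u)² - 180 = -180 + (6 + u)²)
C = -290570 (C = -593*490 = -290570)
1/(C + Y(-24)) = 1/(-290570 + (-180 + (6 - 24)²)) = 1/(-290570 + (-180 + (-18)²)) = 1/(-290570 + (-180 + 324)) = 1/(-290570 + 144) = 1/(-290426) = -1/290426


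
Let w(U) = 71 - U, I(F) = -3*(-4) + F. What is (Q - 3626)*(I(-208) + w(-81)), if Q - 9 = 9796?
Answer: -271876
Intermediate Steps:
Q = 9805 (Q = 9 + 9796 = 9805)
I(F) = 12 + F
(Q - 3626)*(I(-208) + w(-81)) = (9805 - 3626)*((12 - 208) + (71 - 1*(-81))) = 6179*(-196 + (71 + 81)) = 6179*(-196 + 152) = 6179*(-44) = -271876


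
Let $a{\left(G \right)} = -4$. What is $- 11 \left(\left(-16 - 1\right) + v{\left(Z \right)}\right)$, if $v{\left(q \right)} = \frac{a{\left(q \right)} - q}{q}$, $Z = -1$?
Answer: $154$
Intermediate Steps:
$v{\left(q \right)} = \frac{-4 - q}{q}$
$- 11 \left(\left(-16 - 1\right) + v{\left(Z \right)}\right) = - 11 \left(\left(-16 - 1\right) + \frac{-4 - -1}{-1}\right) = - 11 \left(-17 - \left(-4 + 1\right)\right) = - 11 \left(-17 - -3\right) = - 11 \left(-17 + 3\right) = \left(-11\right) \left(-14\right) = 154$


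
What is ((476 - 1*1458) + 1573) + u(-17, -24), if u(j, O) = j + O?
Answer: 550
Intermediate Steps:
u(j, O) = O + j
((476 - 1*1458) + 1573) + u(-17, -24) = ((476 - 1*1458) + 1573) + (-24 - 17) = ((476 - 1458) + 1573) - 41 = (-982 + 1573) - 41 = 591 - 41 = 550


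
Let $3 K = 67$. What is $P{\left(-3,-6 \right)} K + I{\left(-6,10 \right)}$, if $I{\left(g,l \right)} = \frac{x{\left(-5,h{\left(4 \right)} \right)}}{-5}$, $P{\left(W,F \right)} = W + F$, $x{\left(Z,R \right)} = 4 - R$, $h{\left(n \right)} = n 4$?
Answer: $- \frac{993}{5} \approx -198.6$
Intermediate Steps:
$K = \frac{67}{3}$ ($K = \frac{1}{3} \cdot 67 = \frac{67}{3} \approx 22.333$)
$h{\left(n \right)} = 4 n$
$P{\left(W,F \right)} = F + W$
$I{\left(g,l \right)} = \frac{12}{5}$ ($I{\left(g,l \right)} = \frac{4 - 4 \cdot 4}{-5} = \left(4 - 16\right) \left(- \frac{1}{5}\right) = \left(-12\right) \left(- \frac{1}{5}\right) = \frac{12}{5}$)
$P{\left(-3,-6 \right)} K + I{\left(-6,10 \right)} = \left(-6 - 3\right) \frac{67}{3} + \frac{12}{5} = \left(-9\right) \frac{67}{3} + \frac{12}{5} = -201 + \frac{12}{5} = - \frac{993}{5}$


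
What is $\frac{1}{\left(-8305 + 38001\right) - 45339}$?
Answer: $- \frac{1}{15643} \approx -6.3926 \cdot 10^{-5}$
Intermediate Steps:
$\frac{1}{\left(-8305 + 38001\right) - 45339} = \frac{1}{29696 - 45339} = \frac{1}{-15643} = - \frac{1}{15643}$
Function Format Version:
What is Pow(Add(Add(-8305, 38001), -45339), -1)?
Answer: Rational(-1, 15643) ≈ -6.3926e-5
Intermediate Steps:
Pow(Add(Add(-8305, 38001), -45339), -1) = Pow(Add(29696, -45339), -1) = Pow(-15643, -1) = Rational(-1, 15643)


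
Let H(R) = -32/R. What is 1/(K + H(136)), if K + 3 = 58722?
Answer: 17/998219 ≈ 1.7030e-5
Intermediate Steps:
K = 58719 (K = -3 + 58722 = 58719)
1/(K + H(136)) = 1/(58719 - 32/136) = 1/(58719 - 32*1/136) = 1/(58719 - 4/17) = 1/(998219/17) = 17/998219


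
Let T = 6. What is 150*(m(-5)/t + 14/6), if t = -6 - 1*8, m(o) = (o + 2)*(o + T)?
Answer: 2675/7 ≈ 382.14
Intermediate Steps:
m(o) = (2 + o)*(6 + o) (m(o) = (o + 2)*(o + 6) = (2 + o)*(6 + o))
t = -14 (t = -6 - 8 = -14)
150*(m(-5)/t + 14/6) = 150*((12 + (-5)² + 8*(-5))/(-14) + 14/6) = 150*((12 + 25 - 40)*(-1/14) + 14*(⅙)) = 150*(-3*(-1/14) + 7/3) = 150*(3/14 + 7/3) = 150*(107/42) = 2675/7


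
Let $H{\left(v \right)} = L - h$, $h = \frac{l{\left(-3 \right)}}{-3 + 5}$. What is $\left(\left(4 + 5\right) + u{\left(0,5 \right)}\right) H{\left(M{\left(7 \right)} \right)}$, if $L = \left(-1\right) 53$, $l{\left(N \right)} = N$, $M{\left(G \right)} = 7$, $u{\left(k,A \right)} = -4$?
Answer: $- \frac{515}{2} \approx -257.5$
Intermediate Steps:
$h = - \frac{3}{2}$ ($h = \frac{1}{-3 + 5} \left(-3\right) = \frac{1}{2} \left(-3\right) = - \frac{3}{2} \approx -1.5$)
$L = -53$
$H{\left(v \right)} = - \frac{103}{2}$ ($H{\left(v \right)} = -53 - - \frac{3}{2} = -53 + \frac{3}{2} = - \frac{103}{2}$)
$\left(\left(4 + 5\right) + u{\left(0,5 \right)}\right) H{\left(M{\left(7 \right)} \right)} = \left(\left(4 + 5\right) - 4\right) \left(- \frac{103}{2}\right) = \left(9 - 4\right) \left(- \frac{103}{2}\right) = 5 \left(- \frac{103}{2}\right) = - \frac{515}{2}$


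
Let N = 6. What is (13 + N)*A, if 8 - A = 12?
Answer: -76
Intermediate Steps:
A = -4 (A = 8 - 1*12 = 8 - 12 = -4)
(13 + N)*A = (13 + 6)*(-4) = 19*(-4) = -76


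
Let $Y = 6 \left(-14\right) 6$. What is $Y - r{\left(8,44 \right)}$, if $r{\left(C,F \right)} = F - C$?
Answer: $-540$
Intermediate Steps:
$Y = -504$ ($Y = \left(-84\right) 6 = -504$)
$Y - r{\left(8,44 \right)} = -504 - \left(44 - 8\right) = -504 - 36 = -540$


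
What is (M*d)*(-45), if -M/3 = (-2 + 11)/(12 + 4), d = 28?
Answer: 8505/4 ≈ 2126.3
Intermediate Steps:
M = -27/16 (M = -3*(-2 + 11)/(12 + 4) = -27/16 ≈ -1.6875)
(M*d)*(-45) = -27/16*28*(-45) = -189/4*(-45) = 8505/4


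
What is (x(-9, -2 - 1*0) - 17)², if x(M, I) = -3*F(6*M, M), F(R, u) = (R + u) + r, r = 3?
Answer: 26569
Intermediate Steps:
F(R, u) = 3 + R + u (F(R, u) = (R + u) + 3 = 3 + R + u)
x(M, I) = -9 - 21*M (x(M, I) = -3*(3 + 6*M + M) = -3*(3 + 7*M) = -9 - 21*M)
(x(-9, -2 - 1*0) - 17)² = ((-9 - 21*(-9)) - 17)² = ((-9 + 189) - 17)² = (180 - 17)² = 163² = 26569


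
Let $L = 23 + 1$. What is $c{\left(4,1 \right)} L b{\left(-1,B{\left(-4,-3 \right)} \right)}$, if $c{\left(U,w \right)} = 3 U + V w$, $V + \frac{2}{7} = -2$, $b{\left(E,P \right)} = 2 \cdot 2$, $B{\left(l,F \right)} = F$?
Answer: $\frac{6528}{7} \approx 932.57$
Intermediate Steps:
$b{\left(E,P \right)} = 4$
$V = - \frac{16}{7}$ ($V = - \frac{2}{7} - 2 = - \frac{16}{7} \approx -2.2857$)
$c{\left(U,w \right)} = 3 U - \frac{16 w}{7}$
$L = 24$
$c{\left(4,1 \right)} L b{\left(-1,B{\left(-4,-3 \right)} \right)} = \left(3 \cdot 4 - \frac{16}{7}\right) 24 \cdot 4 = \left(12 - \frac{16}{7}\right) 24 \cdot 4 = \frac{68}{7} \cdot 24 \cdot 4 = \frac{1632}{7} \cdot 4 = \frac{6528}{7}$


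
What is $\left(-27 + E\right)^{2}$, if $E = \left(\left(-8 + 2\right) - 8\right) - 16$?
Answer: $3249$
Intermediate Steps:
$E = -30$ ($E = \left(-6 - 8\right) - 16 = -14 - 16 = -30$)
$\left(-27 + E\right)^{2} = \left(-27 - 30\right)^{2} = \left(-57\right)^{2} = 3249$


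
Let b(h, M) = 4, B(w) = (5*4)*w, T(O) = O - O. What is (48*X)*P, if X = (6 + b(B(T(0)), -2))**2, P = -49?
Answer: -235200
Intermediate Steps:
T(O) = 0
B(w) = 20*w
X = 100 (X = (6 + 4)**2 = 10**2 = 100)
(48*X)*P = (48*100)*(-49) = 4800*(-49) = -235200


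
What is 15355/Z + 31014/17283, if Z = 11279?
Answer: 205062457/64978319 ≈ 3.1559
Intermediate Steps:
15355/Z + 31014/17283 = 15355/11279 + 31014/17283 = 15355*(1/11279) + 31014*(1/17283) = 15355/11279 + 10338/5761 = 205062457/64978319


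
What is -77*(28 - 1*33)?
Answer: 385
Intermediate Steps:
-77*(28 - 1*33) = -77*(28 - 33) = -77*(-5) = 385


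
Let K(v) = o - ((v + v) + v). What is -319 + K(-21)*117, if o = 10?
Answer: 8222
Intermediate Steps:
K(v) = 10 - 3*v (K(v) = 10 - ((v + v) + v) = 10 - (2*v + v) = 10 - 3*v)
-319 + K(-21)*117 = -319 + (10 - 3*(-21))*117 = -319 + (10 + 63)*117 = -319 + 73*117 = -319 + 8541 = 8222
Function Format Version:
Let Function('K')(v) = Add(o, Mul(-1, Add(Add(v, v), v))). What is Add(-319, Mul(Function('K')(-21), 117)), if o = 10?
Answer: 8222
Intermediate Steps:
Function('K')(v) = Add(10, Mul(-3, v)) (Function('K')(v) = Add(10, Mul(-1, Add(Add(v, v), v))) = Add(10, Mul(-1, Add(Mul(2, v), v))) = Add(10, Mul(-1, Mul(3, v))) = Add(10, Mul(-3, v)))
Add(-319, Mul(Function('K')(-21), 117)) = Add(-319, Mul(Add(10, Mul(-3, -21)), 117)) = Add(-319, Mul(Add(10, 63), 117)) = Add(-319, Mul(73, 117)) = Add(-319, 8541) = 8222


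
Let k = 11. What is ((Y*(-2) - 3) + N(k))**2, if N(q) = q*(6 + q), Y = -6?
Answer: 38416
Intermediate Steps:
((Y*(-2) - 3) + N(k))**2 = ((-6*(-2) - 3) + 11*(6 + 11))**2 = ((12 - 3) + 11*17)**2 = (9 + 187)**2 = 196**2 = 38416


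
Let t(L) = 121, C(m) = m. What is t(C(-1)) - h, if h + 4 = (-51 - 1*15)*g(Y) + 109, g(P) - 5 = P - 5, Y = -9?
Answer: -578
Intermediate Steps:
g(P) = P (g(P) = 5 + (P - 5) = 5 + (-5 + P) = P)
h = 699 (h = -4 + ((-51 - 1*15)*(-9) + 109) = -4 + ((-51 - 15)*(-9) + 109) = -4 + (-66*(-9) + 109) = -4 + (594 + 109) = -4 + 703 = 699)
t(C(-1)) - h = 121 - 1*699 = 121 - 699 = -578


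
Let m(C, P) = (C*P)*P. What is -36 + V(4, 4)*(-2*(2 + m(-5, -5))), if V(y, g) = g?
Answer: 948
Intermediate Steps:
m(C, P) = C*P²
-36 + V(4, 4)*(-2*(2 + m(-5, -5))) = -36 + 4*(-2*(2 - 5*(-5)²)) = -36 + 4*(-2*(2 - 5*25)) = -36 + 4*(-2*(2 - 125)) = -36 + 4*(-2*(-123)) = -36 + 4*246 = -36 + 984 = 948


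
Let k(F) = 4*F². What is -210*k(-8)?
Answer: -53760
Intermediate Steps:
-210*k(-8) = -840*(-8)² = -840*64 = -210*256 = -53760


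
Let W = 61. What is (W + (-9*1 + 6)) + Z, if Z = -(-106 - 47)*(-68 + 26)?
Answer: -6368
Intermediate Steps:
Z = -6426 (Z = -(-153)*(-42) = -1*6426 = -6426)
(W + (-9*1 + 6)) + Z = (61 + (-9*1 + 6)) - 6426 = (61 + (-9 + 6)) - 6426 = (61 - 3) - 6426 = 58 - 6426 = -6368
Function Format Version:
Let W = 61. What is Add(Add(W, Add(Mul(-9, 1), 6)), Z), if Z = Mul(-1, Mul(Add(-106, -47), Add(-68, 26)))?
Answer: -6368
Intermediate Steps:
Z = -6426 (Z = Mul(-1, Mul(-153, -42)) = Mul(-1, 6426) = -6426)
Add(Add(W, Add(Mul(-9, 1), 6)), Z) = Add(Add(61, Add(Mul(-9, 1), 6)), -6426) = Add(Add(61, Add(-9, 6)), -6426) = Add(Add(61, -3), -6426) = Add(58, -6426) = -6368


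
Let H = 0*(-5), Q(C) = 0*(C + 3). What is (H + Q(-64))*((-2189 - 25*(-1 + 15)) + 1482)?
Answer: 0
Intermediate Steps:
Q(C) = 0 (Q(C) = 0*(3 + C) = 0)
H = 0
(H + Q(-64))*((-2189 - 25*(-1 + 15)) + 1482) = (0 + 0)*((-2189 - 25*(-1 + 15)) + 1482) = 0*((-2189 - 25*14) + 1482) = 0*((-2189 - 1*350) + 1482) = 0*((-2189 - 350) + 1482) = 0*(-2539 + 1482) = 0*(-1057) = 0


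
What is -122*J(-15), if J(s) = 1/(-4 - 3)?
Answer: 122/7 ≈ 17.429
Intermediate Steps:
J(s) = -⅐ (J(s) = 1/(-7) = -⅐)
-122*J(-15) = -122*(-⅐) = 122/7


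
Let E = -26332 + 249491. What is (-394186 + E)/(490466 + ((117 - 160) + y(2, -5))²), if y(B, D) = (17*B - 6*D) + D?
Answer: -57009/163574 ≈ -0.34852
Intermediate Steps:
y(B, D) = -5*D + 17*B (y(B, D) = (-6*D + 17*B) + D = -5*D + 17*B)
E = 223159
(-394186 + E)/(490466 + ((117 - 160) + y(2, -5))²) = (-394186 + 223159)/(490466 + ((117 - 160) + (-5*(-5) + 17*2))²) = -171027/(490466 + (-43 + (25 + 34))²) = -171027/(490466 + (-43 + 59)²) = -171027/(490466 + 16²) = -171027/(490466 + 256) = -171027/490722 = -171027*1/490722 = -57009/163574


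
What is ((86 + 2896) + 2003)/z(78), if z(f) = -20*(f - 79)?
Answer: 997/4 ≈ 249.25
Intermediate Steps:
z(f) = 1580 - 20*f (z(f) = -20*(-79 + f) = 1580 - 20*f)
((86 + 2896) + 2003)/z(78) = ((86 + 2896) + 2003)/(1580 - 20*78) = (2982 + 2003)/(1580 - 1560) = 4985/20 = 4985*(1/20) = 997/4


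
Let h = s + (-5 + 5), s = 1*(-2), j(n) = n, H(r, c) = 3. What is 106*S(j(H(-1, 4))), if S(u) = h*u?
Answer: -636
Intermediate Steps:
s = -2
h = -2 (h = -2 + (-5 + 5) = -2 + 0 = -2)
S(u) = -2*u
106*S(j(H(-1, 4))) = 106*(-2*3) = 106*(-6) = -636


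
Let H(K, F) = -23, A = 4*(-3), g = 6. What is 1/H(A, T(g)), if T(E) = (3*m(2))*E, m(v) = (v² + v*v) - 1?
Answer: -1/23 ≈ -0.043478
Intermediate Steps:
m(v) = -1 + 2*v² (m(v) = (v² + v²) - 1 = 2*v² - 1 = -1 + 2*v²)
A = -12
T(E) = 21*E (T(E) = (3*(-1 + 2*2²))*E = (3*(-1 + 2*4))*E = (3*(-1 + 8))*E = (3*7)*E = 21*E)
1/H(A, T(g)) = 1/(-23) = -1/23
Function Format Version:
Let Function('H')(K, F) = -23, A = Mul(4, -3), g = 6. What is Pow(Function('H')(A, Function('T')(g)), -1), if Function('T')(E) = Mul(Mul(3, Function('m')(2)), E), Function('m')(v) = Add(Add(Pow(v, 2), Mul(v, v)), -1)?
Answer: Rational(-1, 23) ≈ -0.043478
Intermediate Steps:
Function('m')(v) = Add(-1, Mul(2, Pow(v, 2))) (Function('m')(v) = Add(Add(Pow(v, 2), Pow(v, 2)), -1) = Add(Mul(2, Pow(v, 2)), -1) = Add(-1, Mul(2, Pow(v, 2))))
A = -12
Function('T')(E) = Mul(21, E) (Function('T')(E) = Mul(Mul(3, Add(-1, Mul(2, Pow(2, 2)))), E) = Mul(Mul(3, Add(-1, Mul(2, 4))), E) = Mul(Mul(3, Add(-1, 8)), E) = Mul(Mul(3, 7), E) = Mul(21, E))
Pow(Function('H')(A, Function('T')(g)), -1) = Pow(-23, -1) = Rational(-1, 23)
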